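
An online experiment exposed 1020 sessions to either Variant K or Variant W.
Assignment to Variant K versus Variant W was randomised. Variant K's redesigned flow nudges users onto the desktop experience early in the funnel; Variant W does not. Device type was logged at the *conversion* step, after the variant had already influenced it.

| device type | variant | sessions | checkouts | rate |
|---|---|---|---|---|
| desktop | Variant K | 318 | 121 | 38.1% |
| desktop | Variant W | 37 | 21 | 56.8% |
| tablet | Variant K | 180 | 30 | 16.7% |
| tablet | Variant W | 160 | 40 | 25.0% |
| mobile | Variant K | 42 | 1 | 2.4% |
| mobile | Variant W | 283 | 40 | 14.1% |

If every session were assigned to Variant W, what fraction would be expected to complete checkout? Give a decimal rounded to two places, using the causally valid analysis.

Because the variant influences device type, device type is a post-treatment mediator, not a confounder. Stratifying on it would bias the estimate; the causal effect is the crude pooled difference.
So P(outcome | do(Variant W)) is just the pooled rate for Variant W: 101/480 = 0.210.

0.21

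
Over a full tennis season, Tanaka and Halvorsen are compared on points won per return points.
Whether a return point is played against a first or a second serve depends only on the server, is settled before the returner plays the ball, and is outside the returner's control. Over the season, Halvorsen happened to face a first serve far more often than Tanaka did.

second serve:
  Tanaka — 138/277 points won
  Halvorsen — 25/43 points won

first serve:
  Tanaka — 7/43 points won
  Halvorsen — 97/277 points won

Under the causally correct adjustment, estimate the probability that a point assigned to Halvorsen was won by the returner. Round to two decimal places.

0.47

The stratified and pooled comparisons disagree (Halvorsen wins within each serve type; Tanaka wins overall), so the answer turns on the causal role of serve type.
Serve type differs across players for reasons unrelated to any effect of the player itself, and it separately predicts the outcome — a classic confounder. We must compare within serve type levels.
Standardising Halvorsen to the population serve type mix: 0.500·25/43 + 0.500·97/277 = 0.466.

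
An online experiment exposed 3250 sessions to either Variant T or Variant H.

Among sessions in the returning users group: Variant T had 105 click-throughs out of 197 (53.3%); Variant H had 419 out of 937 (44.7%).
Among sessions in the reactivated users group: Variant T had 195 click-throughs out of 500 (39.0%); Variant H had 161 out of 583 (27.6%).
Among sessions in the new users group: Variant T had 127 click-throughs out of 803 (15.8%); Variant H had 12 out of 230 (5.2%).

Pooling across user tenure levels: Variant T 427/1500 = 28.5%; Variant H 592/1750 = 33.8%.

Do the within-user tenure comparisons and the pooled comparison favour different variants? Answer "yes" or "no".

Within each user tenure level (returning users 53.3% vs 44.7%; reactivated users 39.0% vs 27.6%; new users 15.8% vs 5.2%), Variant T has the higher rate every time. Pooled: 28.5% vs 33.8% — Variant H has the higher rate overall. The two comparisons disagree.

yes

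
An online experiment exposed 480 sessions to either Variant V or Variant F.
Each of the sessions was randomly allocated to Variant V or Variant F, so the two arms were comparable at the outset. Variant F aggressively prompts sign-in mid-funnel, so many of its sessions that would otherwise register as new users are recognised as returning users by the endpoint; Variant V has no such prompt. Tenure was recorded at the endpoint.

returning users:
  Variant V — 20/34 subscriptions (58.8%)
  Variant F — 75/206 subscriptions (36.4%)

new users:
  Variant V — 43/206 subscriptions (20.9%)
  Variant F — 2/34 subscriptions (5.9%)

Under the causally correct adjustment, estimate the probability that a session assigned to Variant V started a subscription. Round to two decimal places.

User tenure here is a post-treatment variable shaped by the variant; conditioning on it would introduce bias rather than remove it. The overall comparison is the causal one.
So P(outcome | do(Variant V)) is just the pooled rate for Variant V: 63/240 = 0.263.

0.26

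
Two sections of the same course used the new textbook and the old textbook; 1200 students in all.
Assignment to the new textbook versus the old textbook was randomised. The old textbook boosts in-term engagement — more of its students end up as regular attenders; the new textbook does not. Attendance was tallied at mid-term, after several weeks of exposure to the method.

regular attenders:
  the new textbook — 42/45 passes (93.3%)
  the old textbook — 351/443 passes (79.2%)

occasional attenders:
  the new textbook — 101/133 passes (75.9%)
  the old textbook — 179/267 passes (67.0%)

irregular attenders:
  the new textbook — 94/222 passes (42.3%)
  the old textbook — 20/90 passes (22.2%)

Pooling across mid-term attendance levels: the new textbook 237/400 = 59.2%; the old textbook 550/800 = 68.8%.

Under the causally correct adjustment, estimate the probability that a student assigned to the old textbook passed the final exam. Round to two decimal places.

0.69

The distribution of mid-term attendance is itself part of what the teaching method does — it is an intermediate outcome. Holding it fixed would remove that part of the effect; the total effect is the pooled difference.
So P(outcome | do(the old textbook)) is just the pooled rate for the old textbook: 550/800 = 0.688.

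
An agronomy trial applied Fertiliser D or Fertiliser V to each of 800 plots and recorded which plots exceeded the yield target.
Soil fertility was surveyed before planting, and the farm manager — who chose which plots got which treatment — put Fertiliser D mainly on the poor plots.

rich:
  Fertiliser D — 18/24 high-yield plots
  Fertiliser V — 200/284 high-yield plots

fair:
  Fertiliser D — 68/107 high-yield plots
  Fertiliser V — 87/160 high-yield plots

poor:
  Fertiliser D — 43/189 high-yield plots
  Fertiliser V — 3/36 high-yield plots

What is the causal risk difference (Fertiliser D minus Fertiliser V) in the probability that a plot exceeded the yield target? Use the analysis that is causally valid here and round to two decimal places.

Soil fertility differs across fertilisers for reasons unrelated to any effect of the fertiliser itself, and it separately predicts the outcome — a classic confounder. We must compare within soil fertility levels.
Adjusting over the population distribution of soil fertility: 0.385·(0.750−0.704) + 0.334·(0.636−0.544) + 0.281·(0.228−0.083) = +0.089.

+0.09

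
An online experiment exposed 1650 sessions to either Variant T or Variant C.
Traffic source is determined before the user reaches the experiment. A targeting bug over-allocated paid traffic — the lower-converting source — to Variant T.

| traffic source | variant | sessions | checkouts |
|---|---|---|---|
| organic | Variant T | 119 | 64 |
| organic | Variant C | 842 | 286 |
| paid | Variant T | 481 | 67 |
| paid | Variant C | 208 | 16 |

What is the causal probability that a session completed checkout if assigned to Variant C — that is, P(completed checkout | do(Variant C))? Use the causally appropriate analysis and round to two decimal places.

0.23

The traffic source-specific comparison favours Variant T throughout, but the pooled figures favour Variant C. The question is whether to condition on traffic source.
The imbalance in traffic source arose from how sessions were allocated, not from anything the variant did; and traffic source independently affects the outcome. The pooled gap is confounded — condition on traffic source.
Standardising Variant C to the population traffic source mix: 0.582·286/842 + 0.418·16/208 = 0.230.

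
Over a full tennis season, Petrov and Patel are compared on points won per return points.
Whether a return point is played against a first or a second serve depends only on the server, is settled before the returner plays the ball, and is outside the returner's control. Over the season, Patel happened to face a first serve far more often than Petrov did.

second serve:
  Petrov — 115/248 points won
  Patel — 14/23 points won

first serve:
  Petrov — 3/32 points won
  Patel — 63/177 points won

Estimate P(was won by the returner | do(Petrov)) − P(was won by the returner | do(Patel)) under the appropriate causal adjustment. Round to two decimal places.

-0.20

Since serve type is a pre-existing factor (not a product of the player) and it affects the outcome on its own, it is a confounder. The stratified rates, not the pooled rate, identify the causal effect.
Adjusting over the population distribution of serve type: 0.565·(0.464−0.609) + 0.435·(0.094−0.356) = -0.196.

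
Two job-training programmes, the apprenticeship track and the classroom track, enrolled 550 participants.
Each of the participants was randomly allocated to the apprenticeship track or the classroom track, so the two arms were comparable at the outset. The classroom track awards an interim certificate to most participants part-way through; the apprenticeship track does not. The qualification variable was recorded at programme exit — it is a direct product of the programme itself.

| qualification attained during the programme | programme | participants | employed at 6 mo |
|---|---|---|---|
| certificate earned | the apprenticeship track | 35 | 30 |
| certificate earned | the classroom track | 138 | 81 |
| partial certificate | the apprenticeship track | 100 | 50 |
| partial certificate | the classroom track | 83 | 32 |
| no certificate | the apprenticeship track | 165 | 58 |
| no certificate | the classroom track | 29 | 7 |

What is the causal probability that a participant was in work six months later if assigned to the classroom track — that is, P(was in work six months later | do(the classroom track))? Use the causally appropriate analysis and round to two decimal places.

0.48

Stratifying would compare programmes among participants the programmes themselves sorted into qualification attained during the programme groups — a form of selection on an intermediate. The unconditioned pooled rates give the total causal effect.
So P(outcome | do(the classroom track)) is just the pooled rate for the classroom track: 120/250 = 0.480.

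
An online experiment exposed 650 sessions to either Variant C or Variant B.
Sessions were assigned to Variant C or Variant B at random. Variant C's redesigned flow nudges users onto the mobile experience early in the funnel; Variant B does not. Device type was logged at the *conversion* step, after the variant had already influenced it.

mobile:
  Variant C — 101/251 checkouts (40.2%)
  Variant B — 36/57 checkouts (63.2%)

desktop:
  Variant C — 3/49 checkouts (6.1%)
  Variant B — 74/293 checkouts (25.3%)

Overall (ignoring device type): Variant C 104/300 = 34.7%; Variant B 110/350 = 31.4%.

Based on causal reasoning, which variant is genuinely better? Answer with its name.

Variant C

Device type is recorded after the variant and is itself shifted by it — it sits on the causal path from variant to outcome. Conditioning on a mediator would strip out part of the effect we want; the pooled comparison gives the total causal effect.
Pooled: Variant C 34.7% vs Variant B 31.4%; Variant C is higher overall.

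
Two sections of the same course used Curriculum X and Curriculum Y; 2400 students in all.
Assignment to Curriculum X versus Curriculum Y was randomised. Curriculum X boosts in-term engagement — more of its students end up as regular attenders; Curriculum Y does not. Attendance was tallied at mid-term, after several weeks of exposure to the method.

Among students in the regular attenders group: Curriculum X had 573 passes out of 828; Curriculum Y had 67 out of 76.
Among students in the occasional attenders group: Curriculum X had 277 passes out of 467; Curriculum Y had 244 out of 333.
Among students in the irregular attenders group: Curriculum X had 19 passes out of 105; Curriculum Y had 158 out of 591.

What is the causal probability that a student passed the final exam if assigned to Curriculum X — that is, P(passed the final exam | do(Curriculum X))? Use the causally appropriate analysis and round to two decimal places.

The mid-term attendance-specific comparison favours Curriculum Y throughout, but the pooled figures favour Curriculum X. The question is whether to condition on mid-term attendance.
Mid-term attendance here is a post-treatment variable shaped by the teaching method; conditioning on it would introduce bias rather than remove it. The overall comparison is the causal one.
So P(outcome | do(Curriculum X)) is just the pooled rate for Curriculum X: 869/1400 = 0.621.

0.62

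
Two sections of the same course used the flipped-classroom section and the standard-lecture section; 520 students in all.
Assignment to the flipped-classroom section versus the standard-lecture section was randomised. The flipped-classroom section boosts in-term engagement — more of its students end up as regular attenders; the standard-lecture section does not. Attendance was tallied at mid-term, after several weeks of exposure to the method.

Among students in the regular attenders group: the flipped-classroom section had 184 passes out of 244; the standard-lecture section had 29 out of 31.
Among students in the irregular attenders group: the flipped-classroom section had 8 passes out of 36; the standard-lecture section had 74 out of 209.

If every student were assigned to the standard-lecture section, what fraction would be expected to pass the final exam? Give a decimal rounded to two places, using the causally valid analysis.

Mid-term attendance lies on the pathway teaching method → mid-term attendance → outcome, so adjusting for it blocks the indirect effect. For the total causal effect of teaching method, use the unadjusted pooled rates.
So P(outcome | do(the standard-lecture section)) is just the pooled rate for the standard-lecture section: 103/240 = 0.429.

0.43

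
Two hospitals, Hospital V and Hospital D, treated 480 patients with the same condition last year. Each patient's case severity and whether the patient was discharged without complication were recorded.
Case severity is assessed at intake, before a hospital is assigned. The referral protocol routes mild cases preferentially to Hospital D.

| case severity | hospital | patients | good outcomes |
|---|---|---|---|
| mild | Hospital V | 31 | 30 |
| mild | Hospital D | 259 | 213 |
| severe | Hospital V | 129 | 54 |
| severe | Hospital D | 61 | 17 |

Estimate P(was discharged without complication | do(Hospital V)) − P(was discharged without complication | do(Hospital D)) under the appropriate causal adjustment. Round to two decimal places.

+0.14

Case severity is set before the hospital has any effect — it is not caused by the hospital — and it independently drives the outcome. That makes it a confounder, so the causal comparison is within case severity levels.
Adjusting over the population distribution of case severity: 0.604·(0.968−0.822) + 0.396·(0.419−0.279) = +0.143.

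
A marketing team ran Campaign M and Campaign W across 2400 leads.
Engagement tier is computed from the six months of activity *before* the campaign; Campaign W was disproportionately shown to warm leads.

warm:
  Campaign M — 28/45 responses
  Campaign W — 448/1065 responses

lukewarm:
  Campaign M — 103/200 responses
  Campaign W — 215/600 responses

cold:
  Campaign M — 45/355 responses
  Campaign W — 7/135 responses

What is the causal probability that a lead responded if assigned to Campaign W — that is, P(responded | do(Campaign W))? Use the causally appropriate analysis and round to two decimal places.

The engagement tier-specific comparison favours Campaign M throughout, but the pooled figures favour Campaign W. The question is whether to condition on engagement tier.
Here engagement tier is a common cause — it drives both which campaign a case falls under and the outcome. The crude comparison mixes populations; the stratum-specific rates are the causally relevant ones.
Standardising Campaign W to the population engagement tier mix: 0.463·448/1065 + 0.333·215/600 + 0.204·7/135 = 0.325.

0.32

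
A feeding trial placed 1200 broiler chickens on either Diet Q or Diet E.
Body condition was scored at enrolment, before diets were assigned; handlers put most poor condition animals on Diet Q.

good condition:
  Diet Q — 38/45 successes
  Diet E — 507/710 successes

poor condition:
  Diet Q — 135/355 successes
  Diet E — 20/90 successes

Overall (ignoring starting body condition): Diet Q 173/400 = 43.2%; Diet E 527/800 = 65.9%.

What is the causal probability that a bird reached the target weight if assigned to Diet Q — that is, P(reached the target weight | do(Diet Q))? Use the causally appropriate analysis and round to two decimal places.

0.67

The stratified and pooled comparisons disagree (Diet Q wins within each starting body condition; Diet E wins overall), so the answer turns on the causal role of starting body condition.
Starting body condition differs across diets for reasons unrelated to any effect of the diet itself, and it separately predicts the outcome — a classic confounder. We must compare within starting body condition levels.
Standardising Diet Q to the population starting body condition mix: 0.629·38/45 + 0.371·135/355 = 0.672.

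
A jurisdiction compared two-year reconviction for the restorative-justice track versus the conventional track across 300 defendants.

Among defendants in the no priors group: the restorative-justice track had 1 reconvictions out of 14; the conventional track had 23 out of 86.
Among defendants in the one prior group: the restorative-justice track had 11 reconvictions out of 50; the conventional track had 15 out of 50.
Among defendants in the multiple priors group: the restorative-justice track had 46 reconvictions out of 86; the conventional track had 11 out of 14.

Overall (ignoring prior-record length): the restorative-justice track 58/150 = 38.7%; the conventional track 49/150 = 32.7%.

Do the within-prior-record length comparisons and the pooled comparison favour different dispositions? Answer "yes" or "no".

yes

Within each prior-record length level (no priors 7.1% vs 26.7%; one prior 22.0% vs 30.0%; multiple priors 53.5% vs 78.6%), the restorative-justice track has the lower rate every time. Pooled: 38.7% vs 32.7% — the conventional track has the lower rate overall. The two comparisons disagree.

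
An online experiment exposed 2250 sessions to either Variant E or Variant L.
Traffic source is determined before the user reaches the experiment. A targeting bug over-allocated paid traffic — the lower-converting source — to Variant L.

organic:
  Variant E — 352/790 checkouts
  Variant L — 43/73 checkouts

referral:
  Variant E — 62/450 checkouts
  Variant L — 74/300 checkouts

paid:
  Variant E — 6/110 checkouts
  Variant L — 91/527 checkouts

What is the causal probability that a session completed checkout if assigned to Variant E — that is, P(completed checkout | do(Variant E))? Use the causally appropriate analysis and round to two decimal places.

The traffic source-specific comparison favours Variant L throughout, but the pooled figures favour Variant E. The question is whether to condition on traffic source.
Since traffic source is a pre-existing factor (not a product of the variant) and it affects the outcome on its own, it is a confounder. The stratified rates, not the pooled rate, identify the causal effect.
Standardising Variant E to the population traffic source mix: 0.384·352/790 + 0.333·62/450 + 0.283·6/110 = 0.232.

0.23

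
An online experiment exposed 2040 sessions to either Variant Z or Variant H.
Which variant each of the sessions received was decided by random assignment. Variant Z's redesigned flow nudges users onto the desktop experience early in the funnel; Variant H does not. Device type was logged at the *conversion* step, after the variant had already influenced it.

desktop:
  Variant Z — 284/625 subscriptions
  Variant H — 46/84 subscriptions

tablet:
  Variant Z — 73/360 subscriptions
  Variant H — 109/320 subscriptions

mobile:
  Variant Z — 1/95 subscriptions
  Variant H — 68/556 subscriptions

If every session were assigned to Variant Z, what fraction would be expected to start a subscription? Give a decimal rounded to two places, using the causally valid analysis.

The device type-specific comparison favours Variant H throughout, but the pooled figures favour Variant Z. The question is whether to condition on device type.
Device type lies on the pathway variant → device type → outcome, so adjusting for it blocks the indirect effect. For the total causal effect of variant, use the unadjusted pooled rates.
So P(outcome | do(Variant Z)) is just the pooled rate for Variant Z: 358/1080 = 0.331.

0.33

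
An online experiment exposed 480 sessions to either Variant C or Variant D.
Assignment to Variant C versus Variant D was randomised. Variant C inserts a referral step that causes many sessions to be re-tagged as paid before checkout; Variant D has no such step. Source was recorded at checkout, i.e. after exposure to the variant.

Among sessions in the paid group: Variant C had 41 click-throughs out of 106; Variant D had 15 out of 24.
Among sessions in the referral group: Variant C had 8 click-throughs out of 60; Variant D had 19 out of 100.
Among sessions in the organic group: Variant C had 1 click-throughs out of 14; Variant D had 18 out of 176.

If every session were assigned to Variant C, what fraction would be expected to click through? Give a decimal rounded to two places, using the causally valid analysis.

Within every traffic source level Variant D has the higher rate, yet pooled Variant C does — Simpson's reversal.
Traffic source is recorded after the variant and is itself shifted by it — it sits on the causal path from variant to outcome. Conditioning on a mediator would strip out part of the effect we want; the pooled comparison gives the total causal effect.
So P(outcome | do(Variant C)) is just the pooled rate for Variant C: 50/180 = 0.278.

0.28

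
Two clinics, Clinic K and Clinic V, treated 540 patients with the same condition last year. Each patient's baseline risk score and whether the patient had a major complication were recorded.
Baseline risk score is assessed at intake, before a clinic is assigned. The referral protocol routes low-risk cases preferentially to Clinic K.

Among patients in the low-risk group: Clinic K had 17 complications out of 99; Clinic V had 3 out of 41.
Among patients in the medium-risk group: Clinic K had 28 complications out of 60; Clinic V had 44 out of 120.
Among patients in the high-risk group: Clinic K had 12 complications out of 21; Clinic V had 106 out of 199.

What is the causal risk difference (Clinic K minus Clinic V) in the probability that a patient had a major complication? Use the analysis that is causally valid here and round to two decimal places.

+0.07

Clinic V is lower inside every baseline risk score stratum but Clinic K is lower in aggregate. Whether to stratify depends on how baseline risk score relates to the clinic.
Nothing the clinic does changes baseline risk score; the imbalance is an allocation artefact. With baseline risk score also predicting the outcome, the pooled figure is confounded, and the within-stratum comparison is the causal one.
Adjusting over the population distribution of baseline risk score: 0.259·(0.172−0.073) + 0.333·(0.467−0.367) + 0.407·(0.571−0.533) = +0.075.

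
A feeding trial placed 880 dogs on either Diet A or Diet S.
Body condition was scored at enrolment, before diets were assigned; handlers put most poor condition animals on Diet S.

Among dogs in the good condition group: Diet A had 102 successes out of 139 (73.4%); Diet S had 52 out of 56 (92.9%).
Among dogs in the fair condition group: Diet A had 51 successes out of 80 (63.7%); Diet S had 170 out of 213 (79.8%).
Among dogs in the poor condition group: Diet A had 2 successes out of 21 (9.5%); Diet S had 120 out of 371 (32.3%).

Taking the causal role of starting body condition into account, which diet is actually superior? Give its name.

Diet S

Starting body condition differs across diets for reasons unrelated to any effect of the diet itself, and it separately predicts the outcome — a classic confounder. We must compare within starting body condition levels.
Within each level — good condition: 73.4% vs 92.9%; fair condition: 63.7% vs 79.8%; poor condition: 9.5% vs 32.3% — Diet S is higher every time.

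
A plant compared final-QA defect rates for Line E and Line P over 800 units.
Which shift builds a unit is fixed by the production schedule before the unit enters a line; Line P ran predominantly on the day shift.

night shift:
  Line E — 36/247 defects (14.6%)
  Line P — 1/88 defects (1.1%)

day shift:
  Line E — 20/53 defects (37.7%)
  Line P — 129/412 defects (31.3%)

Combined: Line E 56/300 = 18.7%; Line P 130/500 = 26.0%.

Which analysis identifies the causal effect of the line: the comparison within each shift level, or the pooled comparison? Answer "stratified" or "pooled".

Within every shift level Line P has the lower rate, yet pooled Line E does — Simpson's reversal.
Shift satisfies the back-door criterion: it is not a descendant of the line, and it blocks the spurious path from line to outcome. Adjusting for it (i.e., using the within-shift rates) gives the causal effect.
Within each level — night shift: 14.6% vs 1.1%; day shift: 37.7% vs 31.3% — Line P is lower every time.

stratified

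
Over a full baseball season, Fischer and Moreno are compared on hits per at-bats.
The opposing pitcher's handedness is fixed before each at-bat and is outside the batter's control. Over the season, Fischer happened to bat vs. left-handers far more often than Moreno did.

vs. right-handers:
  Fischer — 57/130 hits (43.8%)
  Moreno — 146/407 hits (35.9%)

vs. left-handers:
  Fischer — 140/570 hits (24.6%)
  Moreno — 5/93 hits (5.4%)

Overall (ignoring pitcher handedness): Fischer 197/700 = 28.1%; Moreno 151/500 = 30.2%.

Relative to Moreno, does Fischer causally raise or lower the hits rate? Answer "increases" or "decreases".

increases

The stratified and pooled comparisons disagree (Fischer wins within each pitcher handedness; Moreno wins overall), so the answer turns on the causal role of pitcher handedness.
Since pitcher handedness is a pre-existing factor (not a product of the player) and it affects the outcome on its own, it is a confounder. The stratified rates, not the pooled rate, identify the causal effect.
Within each level — vs. right-handers: 43.8% vs 35.9%; vs. left-handers: 24.6% vs 5.4% — Fischer is higher every time.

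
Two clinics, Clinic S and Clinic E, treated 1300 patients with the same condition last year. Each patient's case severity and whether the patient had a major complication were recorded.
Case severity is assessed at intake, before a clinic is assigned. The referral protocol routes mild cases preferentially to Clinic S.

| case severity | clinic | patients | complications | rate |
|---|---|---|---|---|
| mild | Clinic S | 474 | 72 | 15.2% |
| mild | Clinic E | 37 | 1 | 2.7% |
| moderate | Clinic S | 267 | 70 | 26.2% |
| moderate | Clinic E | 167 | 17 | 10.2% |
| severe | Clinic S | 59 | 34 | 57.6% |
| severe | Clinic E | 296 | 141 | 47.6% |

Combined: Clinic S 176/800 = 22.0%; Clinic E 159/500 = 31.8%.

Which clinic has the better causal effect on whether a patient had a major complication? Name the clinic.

The stratified and pooled comparisons disagree (Clinic E wins within each case severity; Clinic S wins overall), so the answer turns on the causal role of case severity.
Case severity satisfies the back-door criterion: it is not a descendant of the clinic, and it blocks the spurious path from clinic to outcome. Adjusting for it (i.e., using the within-case severity rates) gives the causal effect.
Within each level — mild: 15.2% vs 2.7%; moderate: 26.2% vs 10.2%; severe: 57.6% vs 47.6% — Clinic E is lower every time.

Clinic E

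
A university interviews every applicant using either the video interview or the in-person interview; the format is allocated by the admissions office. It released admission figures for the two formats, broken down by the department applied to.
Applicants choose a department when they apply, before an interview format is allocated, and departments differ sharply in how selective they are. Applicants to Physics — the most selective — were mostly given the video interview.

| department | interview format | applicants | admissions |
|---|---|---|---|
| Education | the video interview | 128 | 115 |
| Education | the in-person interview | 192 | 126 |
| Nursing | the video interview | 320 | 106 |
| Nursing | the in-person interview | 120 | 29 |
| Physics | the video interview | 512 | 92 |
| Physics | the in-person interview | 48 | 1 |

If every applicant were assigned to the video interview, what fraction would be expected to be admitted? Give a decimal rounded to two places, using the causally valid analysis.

Since department is a pre-existing factor (not a product of the interview format) and it affects the outcome on its own, it is a confounder. The stratified rates, not the pooled rate, identify the causal effect.
Standardising the video interview to the population department mix: 0.242·115/128 + 0.333·106/320 + 0.424·92/512 = 0.404.

0.40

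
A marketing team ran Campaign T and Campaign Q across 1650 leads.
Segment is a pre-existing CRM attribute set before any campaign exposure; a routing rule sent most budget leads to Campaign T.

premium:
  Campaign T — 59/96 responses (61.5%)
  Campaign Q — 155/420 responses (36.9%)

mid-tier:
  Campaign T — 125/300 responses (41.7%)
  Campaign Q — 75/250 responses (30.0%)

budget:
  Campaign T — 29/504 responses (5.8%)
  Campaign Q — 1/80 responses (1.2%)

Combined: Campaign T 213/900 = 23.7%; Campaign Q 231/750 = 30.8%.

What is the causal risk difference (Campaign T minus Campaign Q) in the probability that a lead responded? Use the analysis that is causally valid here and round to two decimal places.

+0.13

The customer segment-specific comparison favours Campaign T throughout, but the pooled figures favour Campaign Q. The question is whether to condition on customer segment.
Nothing the campaign does changes customer segment; the imbalance is an allocation artefact. With customer segment also predicting the outcome, the pooled figure is confounded, and the within-stratum comparison is the causal one.
Adjusting over the population distribution of customer segment: 0.313·(0.615−0.369) + 0.333·(0.417−0.300) + 0.354·(0.058−0.013) = +0.132.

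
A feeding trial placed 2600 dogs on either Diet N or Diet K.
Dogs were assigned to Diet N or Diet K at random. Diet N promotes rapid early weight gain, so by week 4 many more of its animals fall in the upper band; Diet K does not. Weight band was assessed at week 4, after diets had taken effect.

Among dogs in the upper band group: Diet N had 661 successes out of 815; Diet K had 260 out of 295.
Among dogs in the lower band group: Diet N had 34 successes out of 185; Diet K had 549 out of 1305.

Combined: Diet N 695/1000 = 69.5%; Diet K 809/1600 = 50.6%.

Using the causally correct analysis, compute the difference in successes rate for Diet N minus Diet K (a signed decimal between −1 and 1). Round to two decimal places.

+0.19

Week-4 weight band is downstream of the diet. One should not condition on a consequence of treatment, so the overall rates are the right comparison.
The causal difference is the pooled difference: 0.695 − 0.506 = +0.189.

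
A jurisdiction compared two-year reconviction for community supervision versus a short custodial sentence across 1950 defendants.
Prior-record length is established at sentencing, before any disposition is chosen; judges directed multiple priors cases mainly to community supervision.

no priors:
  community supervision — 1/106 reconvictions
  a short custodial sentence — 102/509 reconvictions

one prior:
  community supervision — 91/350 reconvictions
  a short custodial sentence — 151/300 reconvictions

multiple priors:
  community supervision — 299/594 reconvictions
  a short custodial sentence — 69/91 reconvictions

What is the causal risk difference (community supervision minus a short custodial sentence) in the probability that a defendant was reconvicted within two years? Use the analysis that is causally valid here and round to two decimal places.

Prior-record length differs across dispositions for reasons unrelated to any effect of the disposition itself, and it separately predicts the outcome — a classic confounder. We must compare within prior-record length levels.
Adjusting over the population distribution of prior-record length: 0.315·(0.009−0.200) + 0.333·(0.260−0.503) + 0.351·(0.503−0.758) = -0.231.

-0.23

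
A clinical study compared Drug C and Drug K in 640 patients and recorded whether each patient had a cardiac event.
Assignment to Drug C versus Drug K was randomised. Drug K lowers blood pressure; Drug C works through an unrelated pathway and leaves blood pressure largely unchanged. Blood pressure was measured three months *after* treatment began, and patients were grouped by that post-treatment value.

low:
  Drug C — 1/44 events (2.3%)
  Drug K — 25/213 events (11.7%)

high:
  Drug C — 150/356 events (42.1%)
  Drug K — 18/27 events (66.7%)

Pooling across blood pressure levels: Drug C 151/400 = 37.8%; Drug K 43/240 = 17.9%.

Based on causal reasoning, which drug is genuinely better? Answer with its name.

Drug K

The blood pressure-specific comparison favours Drug C throughout, but the pooled figures favour Drug K. The question is whether to condition on blood pressure.
Blood pressure lies on the pathway drug → blood pressure → outcome, so adjusting for it blocks the indirect effect. For the total causal effect of drug, use the unadjusted pooled rates.
Pooled: Drug C 37.8% vs Drug K 17.9%; Drug K is lower overall.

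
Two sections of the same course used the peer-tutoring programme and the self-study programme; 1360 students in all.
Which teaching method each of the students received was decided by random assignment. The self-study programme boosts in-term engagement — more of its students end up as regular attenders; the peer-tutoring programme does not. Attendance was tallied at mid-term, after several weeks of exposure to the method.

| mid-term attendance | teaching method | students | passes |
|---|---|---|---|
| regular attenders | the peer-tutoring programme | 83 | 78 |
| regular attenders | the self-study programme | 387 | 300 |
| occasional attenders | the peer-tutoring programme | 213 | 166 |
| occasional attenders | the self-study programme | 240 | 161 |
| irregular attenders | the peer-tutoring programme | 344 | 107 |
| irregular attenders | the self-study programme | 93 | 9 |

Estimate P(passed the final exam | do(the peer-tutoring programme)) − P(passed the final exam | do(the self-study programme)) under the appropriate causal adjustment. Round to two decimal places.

Because the teaching method influences mid-term attendance, mid-term attendance is a post-treatment mediator, not a confounder. Stratifying on it would bias the estimate; the causal effect is the crude pooled difference.
The causal difference is the pooled difference: 0.548 − 0.653 = -0.104.

-0.10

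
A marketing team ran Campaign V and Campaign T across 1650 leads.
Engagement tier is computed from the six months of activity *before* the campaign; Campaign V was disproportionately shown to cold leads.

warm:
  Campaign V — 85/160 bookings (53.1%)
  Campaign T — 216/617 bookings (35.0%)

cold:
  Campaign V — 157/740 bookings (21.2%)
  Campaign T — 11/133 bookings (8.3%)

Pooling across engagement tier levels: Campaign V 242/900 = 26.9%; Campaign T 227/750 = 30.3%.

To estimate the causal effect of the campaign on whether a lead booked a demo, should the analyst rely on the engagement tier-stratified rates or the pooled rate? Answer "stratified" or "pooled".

Engagement tier differs across campaigns for reasons unrelated to any effect of the campaign itself, and it separately predicts the outcome — a classic confounder. We must compare within engagement tier levels.
Within each level — warm: 53.1% vs 35.0%; cold: 21.2% vs 8.3% — Campaign V is higher every time.

stratified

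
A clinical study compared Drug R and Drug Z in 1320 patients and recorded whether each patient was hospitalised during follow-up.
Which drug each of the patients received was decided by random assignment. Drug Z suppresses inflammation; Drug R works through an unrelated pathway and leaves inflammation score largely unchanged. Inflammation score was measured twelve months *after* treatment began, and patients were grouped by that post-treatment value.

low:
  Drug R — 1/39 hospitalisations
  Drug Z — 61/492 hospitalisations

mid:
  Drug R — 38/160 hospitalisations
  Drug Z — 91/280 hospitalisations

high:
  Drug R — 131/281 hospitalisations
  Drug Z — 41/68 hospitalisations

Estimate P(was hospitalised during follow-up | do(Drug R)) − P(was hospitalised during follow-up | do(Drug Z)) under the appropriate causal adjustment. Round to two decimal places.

The inflammation score-specific comparison favours Drug R throughout, but the pooled figures favour Drug Z. The question is whether to condition on inflammation score.
Stratifying would compare drugs among patients the drugs themselves sorted into inflammation score groups — a form of selection on an intermediate. The unconditioned pooled rates give the total causal effect.
The causal difference is the pooled difference: 0.354 − 0.230 = +0.124.

+0.12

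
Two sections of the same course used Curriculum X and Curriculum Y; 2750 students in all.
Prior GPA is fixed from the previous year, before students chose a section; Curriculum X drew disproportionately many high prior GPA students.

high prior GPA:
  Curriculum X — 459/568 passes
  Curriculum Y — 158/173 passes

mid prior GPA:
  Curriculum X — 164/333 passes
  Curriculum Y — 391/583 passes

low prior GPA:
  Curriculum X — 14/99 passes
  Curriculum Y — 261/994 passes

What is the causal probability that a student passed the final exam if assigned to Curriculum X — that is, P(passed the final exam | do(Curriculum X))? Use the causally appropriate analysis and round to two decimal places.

Curriculum Y is higher inside every prior GPA band stratum but Curriculum X is higher in aggregate. Whether to stratify depends on how prior GPA band relates to the teaching method.
Prior GPA band is set before the teaching method has any effect — it is not caused by the teaching method — and it independently drives the outcome. That makes it a confounder, so the causal comparison is within prior GPA band levels.
Standardising Curriculum X to the population prior GPA band mix: 0.269·459/568 + 0.333·164/333 + 0.397·14/99 = 0.438.

0.44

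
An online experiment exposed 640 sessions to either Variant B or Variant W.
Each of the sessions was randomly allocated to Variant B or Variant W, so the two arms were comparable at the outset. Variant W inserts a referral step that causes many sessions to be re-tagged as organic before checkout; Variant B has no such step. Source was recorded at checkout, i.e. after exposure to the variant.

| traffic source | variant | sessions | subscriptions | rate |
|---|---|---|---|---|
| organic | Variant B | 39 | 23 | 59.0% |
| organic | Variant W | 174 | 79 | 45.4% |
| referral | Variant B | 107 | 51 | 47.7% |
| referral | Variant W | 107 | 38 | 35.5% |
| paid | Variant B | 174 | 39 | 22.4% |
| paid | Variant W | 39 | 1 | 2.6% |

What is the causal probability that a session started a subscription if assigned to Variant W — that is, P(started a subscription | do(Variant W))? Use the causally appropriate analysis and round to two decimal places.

The distribution of traffic source is itself part of what the variant does — it is an intermediate outcome. Holding it fixed would remove that part of the effect; the total effect is the pooled difference.
So P(outcome | do(Variant W)) is just the pooled rate for Variant W: 118/320 = 0.369.

0.37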